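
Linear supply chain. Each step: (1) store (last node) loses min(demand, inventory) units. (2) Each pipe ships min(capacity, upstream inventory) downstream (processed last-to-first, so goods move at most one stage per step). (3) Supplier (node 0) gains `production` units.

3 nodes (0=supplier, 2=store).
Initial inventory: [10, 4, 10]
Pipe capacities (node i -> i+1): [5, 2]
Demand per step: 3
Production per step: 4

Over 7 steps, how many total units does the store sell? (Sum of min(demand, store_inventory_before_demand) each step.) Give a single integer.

Step 1: sold=3 (running total=3) -> [9 7 9]
Step 2: sold=3 (running total=6) -> [8 10 8]
Step 3: sold=3 (running total=9) -> [7 13 7]
Step 4: sold=3 (running total=12) -> [6 16 6]
Step 5: sold=3 (running total=15) -> [5 19 5]
Step 6: sold=3 (running total=18) -> [4 22 4]
Step 7: sold=3 (running total=21) -> [4 24 3]

Answer: 21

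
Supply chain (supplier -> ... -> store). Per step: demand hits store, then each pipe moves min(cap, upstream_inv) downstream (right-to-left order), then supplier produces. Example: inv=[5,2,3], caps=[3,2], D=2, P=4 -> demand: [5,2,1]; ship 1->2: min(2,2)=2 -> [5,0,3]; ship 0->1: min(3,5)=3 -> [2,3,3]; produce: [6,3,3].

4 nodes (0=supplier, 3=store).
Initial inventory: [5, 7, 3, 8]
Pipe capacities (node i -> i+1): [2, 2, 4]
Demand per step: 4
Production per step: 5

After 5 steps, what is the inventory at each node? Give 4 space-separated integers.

Step 1: demand=4,sold=4 ship[2->3]=3 ship[1->2]=2 ship[0->1]=2 prod=5 -> inv=[8 7 2 7]
Step 2: demand=4,sold=4 ship[2->3]=2 ship[1->2]=2 ship[0->1]=2 prod=5 -> inv=[11 7 2 5]
Step 3: demand=4,sold=4 ship[2->3]=2 ship[1->2]=2 ship[0->1]=2 prod=5 -> inv=[14 7 2 3]
Step 4: demand=4,sold=3 ship[2->3]=2 ship[1->2]=2 ship[0->1]=2 prod=5 -> inv=[17 7 2 2]
Step 5: demand=4,sold=2 ship[2->3]=2 ship[1->2]=2 ship[0->1]=2 prod=5 -> inv=[20 7 2 2]

20 7 2 2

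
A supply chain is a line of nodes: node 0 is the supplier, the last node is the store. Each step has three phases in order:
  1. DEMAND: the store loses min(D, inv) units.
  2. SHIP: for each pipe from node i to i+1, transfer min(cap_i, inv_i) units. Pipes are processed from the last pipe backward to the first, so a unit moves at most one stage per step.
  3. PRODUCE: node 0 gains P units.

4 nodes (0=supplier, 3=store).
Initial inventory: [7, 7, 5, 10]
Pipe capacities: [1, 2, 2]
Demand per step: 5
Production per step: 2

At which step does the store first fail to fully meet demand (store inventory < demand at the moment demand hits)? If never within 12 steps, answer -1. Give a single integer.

Step 1: demand=5,sold=5 ship[2->3]=2 ship[1->2]=2 ship[0->1]=1 prod=2 -> [8 6 5 7]
Step 2: demand=5,sold=5 ship[2->3]=2 ship[1->2]=2 ship[0->1]=1 prod=2 -> [9 5 5 4]
Step 3: demand=5,sold=4 ship[2->3]=2 ship[1->2]=2 ship[0->1]=1 prod=2 -> [10 4 5 2]
Step 4: demand=5,sold=2 ship[2->3]=2 ship[1->2]=2 ship[0->1]=1 prod=2 -> [11 3 5 2]
Step 5: demand=5,sold=2 ship[2->3]=2 ship[1->2]=2 ship[0->1]=1 prod=2 -> [12 2 5 2]
Step 6: demand=5,sold=2 ship[2->3]=2 ship[1->2]=2 ship[0->1]=1 prod=2 -> [13 1 5 2]
Step 7: demand=5,sold=2 ship[2->3]=2 ship[1->2]=1 ship[0->1]=1 prod=2 -> [14 1 4 2]
Step 8: demand=5,sold=2 ship[2->3]=2 ship[1->2]=1 ship[0->1]=1 prod=2 -> [15 1 3 2]
Step 9: demand=5,sold=2 ship[2->3]=2 ship[1->2]=1 ship[0->1]=1 prod=2 -> [16 1 2 2]
Step 10: demand=5,sold=2 ship[2->3]=2 ship[1->2]=1 ship[0->1]=1 prod=2 -> [17 1 1 2]
Step 11: demand=5,sold=2 ship[2->3]=1 ship[1->2]=1 ship[0->1]=1 prod=2 -> [18 1 1 1]
Step 12: demand=5,sold=1 ship[2->3]=1 ship[1->2]=1 ship[0->1]=1 prod=2 -> [19 1 1 1]
First stockout at step 3

3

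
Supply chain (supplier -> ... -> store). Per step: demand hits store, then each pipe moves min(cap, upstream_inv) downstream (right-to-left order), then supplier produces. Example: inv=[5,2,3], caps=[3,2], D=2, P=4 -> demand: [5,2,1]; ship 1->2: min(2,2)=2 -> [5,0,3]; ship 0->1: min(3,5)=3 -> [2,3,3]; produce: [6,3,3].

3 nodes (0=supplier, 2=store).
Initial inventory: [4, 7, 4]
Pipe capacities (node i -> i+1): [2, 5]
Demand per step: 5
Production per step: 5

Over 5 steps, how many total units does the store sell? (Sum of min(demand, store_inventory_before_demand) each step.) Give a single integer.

Step 1: sold=4 (running total=4) -> [7 4 5]
Step 2: sold=5 (running total=9) -> [10 2 4]
Step 3: sold=4 (running total=13) -> [13 2 2]
Step 4: sold=2 (running total=15) -> [16 2 2]
Step 5: sold=2 (running total=17) -> [19 2 2]

Answer: 17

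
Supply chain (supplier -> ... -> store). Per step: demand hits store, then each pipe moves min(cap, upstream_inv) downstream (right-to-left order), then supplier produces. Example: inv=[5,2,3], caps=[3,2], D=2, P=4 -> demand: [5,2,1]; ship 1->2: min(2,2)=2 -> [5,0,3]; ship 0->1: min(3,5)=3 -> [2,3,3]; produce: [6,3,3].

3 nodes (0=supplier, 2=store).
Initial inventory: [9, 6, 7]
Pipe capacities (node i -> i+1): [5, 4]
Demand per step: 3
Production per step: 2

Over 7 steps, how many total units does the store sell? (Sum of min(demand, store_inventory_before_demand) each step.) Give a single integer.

Step 1: sold=3 (running total=3) -> [6 7 8]
Step 2: sold=3 (running total=6) -> [3 8 9]
Step 3: sold=3 (running total=9) -> [2 7 10]
Step 4: sold=3 (running total=12) -> [2 5 11]
Step 5: sold=3 (running total=15) -> [2 3 12]
Step 6: sold=3 (running total=18) -> [2 2 12]
Step 7: sold=3 (running total=21) -> [2 2 11]

Answer: 21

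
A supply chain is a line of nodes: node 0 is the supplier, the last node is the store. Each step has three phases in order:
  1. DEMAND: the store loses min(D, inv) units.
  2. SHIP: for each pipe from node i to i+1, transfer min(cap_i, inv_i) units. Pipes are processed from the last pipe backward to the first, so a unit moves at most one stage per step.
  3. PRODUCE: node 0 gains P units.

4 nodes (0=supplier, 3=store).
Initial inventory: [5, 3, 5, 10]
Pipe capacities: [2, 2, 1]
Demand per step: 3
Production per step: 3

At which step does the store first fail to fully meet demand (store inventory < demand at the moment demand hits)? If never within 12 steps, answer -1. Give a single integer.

Step 1: demand=3,sold=3 ship[2->3]=1 ship[1->2]=2 ship[0->1]=2 prod=3 -> [6 3 6 8]
Step 2: demand=3,sold=3 ship[2->3]=1 ship[1->2]=2 ship[0->1]=2 prod=3 -> [7 3 7 6]
Step 3: demand=3,sold=3 ship[2->3]=1 ship[1->2]=2 ship[0->1]=2 prod=3 -> [8 3 8 4]
Step 4: demand=3,sold=3 ship[2->3]=1 ship[1->2]=2 ship[0->1]=2 prod=3 -> [9 3 9 2]
Step 5: demand=3,sold=2 ship[2->3]=1 ship[1->2]=2 ship[0->1]=2 prod=3 -> [10 3 10 1]
Step 6: demand=3,sold=1 ship[2->3]=1 ship[1->2]=2 ship[0->1]=2 prod=3 -> [11 3 11 1]
Step 7: demand=3,sold=1 ship[2->3]=1 ship[1->2]=2 ship[0->1]=2 prod=3 -> [12 3 12 1]
Step 8: demand=3,sold=1 ship[2->3]=1 ship[1->2]=2 ship[0->1]=2 prod=3 -> [13 3 13 1]
Step 9: demand=3,sold=1 ship[2->3]=1 ship[1->2]=2 ship[0->1]=2 prod=3 -> [14 3 14 1]
Step 10: demand=3,sold=1 ship[2->3]=1 ship[1->2]=2 ship[0->1]=2 prod=3 -> [15 3 15 1]
Step 11: demand=3,sold=1 ship[2->3]=1 ship[1->2]=2 ship[0->1]=2 prod=3 -> [16 3 16 1]
Step 12: demand=3,sold=1 ship[2->3]=1 ship[1->2]=2 ship[0->1]=2 prod=3 -> [17 3 17 1]
First stockout at step 5

5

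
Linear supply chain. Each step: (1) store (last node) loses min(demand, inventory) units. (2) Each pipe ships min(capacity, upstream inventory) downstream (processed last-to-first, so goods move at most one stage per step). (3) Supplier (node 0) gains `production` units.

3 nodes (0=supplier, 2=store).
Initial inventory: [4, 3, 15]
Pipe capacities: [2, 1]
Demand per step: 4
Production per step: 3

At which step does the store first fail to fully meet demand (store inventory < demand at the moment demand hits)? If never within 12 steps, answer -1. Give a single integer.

Step 1: demand=4,sold=4 ship[1->2]=1 ship[0->1]=2 prod=3 -> [5 4 12]
Step 2: demand=4,sold=4 ship[1->2]=1 ship[0->1]=2 prod=3 -> [6 5 9]
Step 3: demand=4,sold=4 ship[1->2]=1 ship[0->1]=2 prod=3 -> [7 6 6]
Step 4: demand=4,sold=4 ship[1->2]=1 ship[0->1]=2 prod=3 -> [8 7 3]
Step 5: demand=4,sold=3 ship[1->2]=1 ship[0->1]=2 prod=3 -> [9 8 1]
Step 6: demand=4,sold=1 ship[1->2]=1 ship[0->1]=2 prod=3 -> [10 9 1]
Step 7: demand=4,sold=1 ship[1->2]=1 ship[0->1]=2 prod=3 -> [11 10 1]
Step 8: demand=4,sold=1 ship[1->2]=1 ship[0->1]=2 prod=3 -> [12 11 1]
Step 9: demand=4,sold=1 ship[1->2]=1 ship[0->1]=2 prod=3 -> [13 12 1]
Step 10: demand=4,sold=1 ship[1->2]=1 ship[0->1]=2 prod=3 -> [14 13 1]
Step 11: demand=4,sold=1 ship[1->2]=1 ship[0->1]=2 prod=3 -> [15 14 1]
Step 12: demand=4,sold=1 ship[1->2]=1 ship[0->1]=2 prod=3 -> [16 15 1]
First stockout at step 5

5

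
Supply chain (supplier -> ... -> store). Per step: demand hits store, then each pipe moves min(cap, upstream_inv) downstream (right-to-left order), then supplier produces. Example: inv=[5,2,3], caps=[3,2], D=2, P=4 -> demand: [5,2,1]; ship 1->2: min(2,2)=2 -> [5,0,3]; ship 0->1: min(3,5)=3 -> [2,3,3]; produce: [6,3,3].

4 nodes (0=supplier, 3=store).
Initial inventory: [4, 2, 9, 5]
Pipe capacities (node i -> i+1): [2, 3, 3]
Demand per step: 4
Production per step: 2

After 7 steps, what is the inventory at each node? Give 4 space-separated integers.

Step 1: demand=4,sold=4 ship[2->3]=3 ship[1->2]=2 ship[0->1]=2 prod=2 -> inv=[4 2 8 4]
Step 2: demand=4,sold=4 ship[2->3]=3 ship[1->2]=2 ship[0->1]=2 prod=2 -> inv=[4 2 7 3]
Step 3: demand=4,sold=3 ship[2->3]=3 ship[1->2]=2 ship[0->1]=2 prod=2 -> inv=[4 2 6 3]
Step 4: demand=4,sold=3 ship[2->3]=3 ship[1->2]=2 ship[0->1]=2 prod=2 -> inv=[4 2 5 3]
Step 5: demand=4,sold=3 ship[2->3]=3 ship[1->2]=2 ship[0->1]=2 prod=2 -> inv=[4 2 4 3]
Step 6: demand=4,sold=3 ship[2->3]=3 ship[1->2]=2 ship[0->1]=2 prod=2 -> inv=[4 2 3 3]
Step 7: demand=4,sold=3 ship[2->3]=3 ship[1->2]=2 ship[0->1]=2 prod=2 -> inv=[4 2 2 3]

4 2 2 3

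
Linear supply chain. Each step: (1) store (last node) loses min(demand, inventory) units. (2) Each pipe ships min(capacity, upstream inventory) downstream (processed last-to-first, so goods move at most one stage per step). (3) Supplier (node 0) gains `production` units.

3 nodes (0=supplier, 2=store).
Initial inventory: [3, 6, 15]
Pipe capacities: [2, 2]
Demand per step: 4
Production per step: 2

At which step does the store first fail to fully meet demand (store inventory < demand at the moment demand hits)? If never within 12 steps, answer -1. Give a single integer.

Step 1: demand=4,sold=4 ship[1->2]=2 ship[0->1]=2 prod=2 -> [3 6 13]
Step 2: demand=4,sold=4 ship[1->2]=2 ship[0->1]=2 prod=2 -> [3 6 11]
Step 3: demand=4,sold=4 ship[1->2]=2 ship[0->1]=2 prod=2 -> [3 6 9]
Step 4: demand=4,sold=4 ship[1->2]=2 ship[0->1]=2 prod=2 -> [3 6 7]
Step 5: demand=4,sold=4 ship[1->2]=2 ship[0->1]=2 prod=2 -> [3 6 5]
Step 6: demand=4,sold=4 ship[1->2]=2 ship[0->1]=2 prod=2 -> [3 6 3]
Step 7: demand=4,sold=3 ship[1->2]=2 ship[0->1]=2 prod=2 -> [3 6 2]
Step 8: demand=4,sold=2 ship[1->2]=2 ship[0->1]=2 prod=2 -> [3 6 2]
Step 9: demand=4,sold=2 ship[1->2]=2 ship[0->1]=2 prod=2 -> [3 6 2]
Step 10: demand=4,sold=2 ship[1->2]=2 ship[0->1]=2 prod=2 -> [3 6 2]
Step 11: demand=4,sold=2 ship[1->2]=2 ship[0->1]=2 prod=2 -> [3 6 2]
Step 12: demand=4,sold=2 ship[1->2]=2 ship[0->1]=2 prod=2 -> [3 6 2]
First stockout at step 7

7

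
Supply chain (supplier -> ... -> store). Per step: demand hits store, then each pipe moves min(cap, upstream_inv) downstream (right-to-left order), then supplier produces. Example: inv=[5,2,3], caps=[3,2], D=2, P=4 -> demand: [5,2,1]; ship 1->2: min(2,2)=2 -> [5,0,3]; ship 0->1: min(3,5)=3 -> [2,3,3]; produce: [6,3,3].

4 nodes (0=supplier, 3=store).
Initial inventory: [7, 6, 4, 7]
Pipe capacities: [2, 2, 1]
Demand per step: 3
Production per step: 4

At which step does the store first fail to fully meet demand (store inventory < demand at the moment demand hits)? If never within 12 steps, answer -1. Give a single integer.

Step 1: demand=3,sold=3 ship[2->3]=1 ship[1->2]=2 ship[0->1]=2 prod=4 -> [9 6 5 5]
Step 2: demand=3,sold=3 ship[2->3]=1 ship[1->2]=2 ship[0->1]=2 prod=4 -> [11 6 6 3]
Step 3: demand=3,sold=3 ship[2->3]=1 ship[1->2]=2 ship[0->1]=2 prod=4 -> [13 6 7 1]
Step 4: demand=3,sold=1 ship[2->3]=1 ship[1->2]=2 ship[0->1]=2 prod=4 -> [15 6 8 1]
Step 5: demand=3,sold=1 ship[2->3]=1 ship[1->2]=2 ship[0->1]=2 prod=4 -> [17 6 9 1]
Step 6: demand=3,sold=1 ship[2->3]=1 ship[1->2]=2 ship[0->1]=2 prod=4 -> [19 6 10 1]
Step 7: demand=3,sold=1 ship[2->3]=1 ship[1->2]=2 ship[0->1]=2 prod=4 -> [21 6 11 1]
Step 8: demand=3,sold=1 ship[2->3]=1 ship[1->2]=2 ship[0->1]=2 prod=4 -> [23 6 12 1]
Step 9: demand=3,sold=1 ship[2->3]=1 ship[1->2]=2 ship[0->1]=2 prod=4 -> [25 6 13 1]
Step 10: demand=3,sold=1 ship[2->3]=1 ship[1->2]=2 ship[0->1]=2 prod=4 -> [27 6 14 1]
Step 11: demand=3,sold=1 ship[2->3]=1 ship[1->2]=2 ship[0->1]=2 prod=4 -> [29 6 15 1]
Step 12: demand=3,sold=1 ship[2->3]=1 ship[1->2]=2 ship[0->1]=2 prod=4 -> [31 6 16 1]
First stockout at step 4

4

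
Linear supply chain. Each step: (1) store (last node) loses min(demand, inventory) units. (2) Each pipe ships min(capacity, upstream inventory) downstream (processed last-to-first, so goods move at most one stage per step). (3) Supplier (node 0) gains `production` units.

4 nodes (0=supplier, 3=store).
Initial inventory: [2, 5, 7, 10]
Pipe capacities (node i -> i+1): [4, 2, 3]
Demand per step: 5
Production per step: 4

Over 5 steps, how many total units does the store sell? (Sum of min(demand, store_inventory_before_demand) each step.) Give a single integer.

Answer: 22

Derivation:
Step 1: sold=5 (running total=5) -> [4 5 6 8]
Step 2: sold=5 (running total=10) -> [4 7 5 6]
Step 3: sold=5 (running total=15) -> [4 9 4 4]
Step 4: sold=4 (running total=19) -> [4 11 3 3]
Step 5: sold=3 (running total=22) -> [4 13 2 3]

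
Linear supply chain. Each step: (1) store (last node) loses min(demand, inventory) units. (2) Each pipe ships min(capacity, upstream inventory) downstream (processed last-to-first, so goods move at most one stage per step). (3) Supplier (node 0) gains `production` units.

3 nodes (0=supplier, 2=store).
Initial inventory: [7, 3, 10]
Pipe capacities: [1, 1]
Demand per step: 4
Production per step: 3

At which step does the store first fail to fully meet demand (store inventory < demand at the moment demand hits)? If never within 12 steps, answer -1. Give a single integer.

Step 1: demand=4,sold=4 ship[1->2]=1 ship[0->1]=1 prod=3 -> [9 3 7]
Step 2: demand=4,sold=4 ship[1->2]=1 ship[0->1]=1 prod=3 -> [11 3 4]
Step 3: demand=4,sold=4 ship[1->2]=1 ship[0->1]=1 prod=3 -> [13 3 1]
Step 4: demand=4,sold=1 ship[1->2]=1 ship[0->1]=1 prod=3 -> [15 3 1]
Step 5: demand=4,sold=1 ship[1->2]=1 ship[0->1]=1 prod=3 -> [17 3 1]
Step 6: demand=4,sold=1 ship[1->2]=1 ship[0->1]=1 prod=3 -> [19 3 1]
Step 7: demand=4,sold=1 ship[1->2]=1 ship[0->1]=1 prod=3 -> [21 3 1]
Step 8: demand=4,sold=1 ship[1->2]=1 ship[0->1]=1 prod=3 -> [23 3 1]
Step 9: demand=4,sold=1 ship[1->2]=1 ship[0->1]=1 prod=3 -> [25 3 1]
Step 10: demand=4,sold=1 ship[1->2]=1 ship[0->1]=1 prod=3 -> [27 3 1]
Step 11: demand=4,sold=1 ship[1->2]=1 ship[0->1]=1 prod=3 -> [29 3 1]
Step 12: demand=4,sold=1 ship[1->2]=1 ship[0->1]=1 prod=3 -> [31 3 1]
First stockout at step 4

4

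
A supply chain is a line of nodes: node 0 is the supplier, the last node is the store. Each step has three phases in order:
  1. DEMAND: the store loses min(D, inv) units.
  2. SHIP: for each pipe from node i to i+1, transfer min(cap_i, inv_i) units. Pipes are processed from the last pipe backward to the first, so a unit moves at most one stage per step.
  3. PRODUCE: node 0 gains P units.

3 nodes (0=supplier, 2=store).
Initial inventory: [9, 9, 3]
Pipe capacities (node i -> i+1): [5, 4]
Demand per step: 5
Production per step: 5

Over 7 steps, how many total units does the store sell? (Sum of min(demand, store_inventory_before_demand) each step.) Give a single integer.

Step 1: sold=3 (running total=3) -> [9 10 4]
Step 2: sold=4 (running total=7) -> [9 11 4]
Step 3: sold=4 (running total=11) -> [9 12 4]
Step 4: sold=4 (running total=15) -> [9 13 4]
Step 5: sold=4 (running total=19) -> [9 14 4]
Step 6: sold=4 (running total=23) -> [9 15 4]
Step 7: sold=4 (running total=27) -> [9 16 4]

Answer: 27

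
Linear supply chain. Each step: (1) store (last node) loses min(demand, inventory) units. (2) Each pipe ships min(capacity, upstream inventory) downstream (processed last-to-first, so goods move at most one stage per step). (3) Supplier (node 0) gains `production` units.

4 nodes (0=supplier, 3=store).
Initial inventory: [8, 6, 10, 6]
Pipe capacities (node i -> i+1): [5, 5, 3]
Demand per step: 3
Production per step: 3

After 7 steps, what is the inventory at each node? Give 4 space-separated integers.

Step 1: demand=3,sold=3 ship[2->3]=3 ship[1->2]=5 ship[0->1]=5 prod=3 -> inv=[6 6 12 6]
Step 2: demand=3,sold=3 ship[2->3]=3 ship[1->2]=5 ship[0->1]=5 prod=3 -> inv=[4 6 14 6]
Step 3: demand=3,sold=3 ship[2->3]=3 ship[1->2]=5 ship[0->1]=4 prod=3 -> inv=[3 5 16 6]
Step 4: demand=3,sold=3 ship[2->3]=3 ship[1->2]=5 ship[0->1]=3 prod=3 -> inv=[3 3 18 6]
Step 5: demand=3,sold=3 ship[2->3]=3 ship[1->2]=3 ship[0->1]=3 prod=3 -> inv=[3 3 18 6]
Step 6: demand=3,sold=3 ship[2->3]=3 ship[1->2]=3 ship[0->1]=3 prod=3 -> inv=[3 3 18 6]
Step 7: demand=3,sold=3 ship[2->3]=3 ship[1->2]=3 ship[0->1]=3 prod=3 -> inv=[3 3 18 6]

3 3 18 6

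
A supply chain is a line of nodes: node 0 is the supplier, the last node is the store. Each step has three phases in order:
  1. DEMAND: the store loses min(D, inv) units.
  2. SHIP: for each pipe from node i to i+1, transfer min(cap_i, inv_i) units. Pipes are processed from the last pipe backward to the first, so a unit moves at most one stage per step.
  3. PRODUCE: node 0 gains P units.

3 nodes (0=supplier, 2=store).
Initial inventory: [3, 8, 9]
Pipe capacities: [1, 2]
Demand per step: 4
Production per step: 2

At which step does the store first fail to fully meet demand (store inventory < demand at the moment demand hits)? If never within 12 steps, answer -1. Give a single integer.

Step 1: demand=4,sold=4 ship[1->2]=2 ship[0->1]=1 prod=2 -> [4 7 7]
Step 2: demand=4,sold=4 ship[1->2]=2 ship[0->1]=1 prod=2 -> [5 6 5]
Step 3: demand=4,sold=4 ship[1->2]=2 ship[0->1]=1 prod=2 -> [6 5 3]
Step 4: demand=4,sold=3 ship[1->2]=2 ship[0->1]=1 prod=2 -> [7 4 2]
Step 5: demand=4,sold=2 ship[1->2]=2 ship[0->1]=1 prod=2 -> [8 3 2]
Step 6: demand=4,sold=2 ship[1->2]=2 ship[0->1]=1 prod=2 -> [9 2 2]
Step 7: demand=4,sold=2 ship[1->2]=2 ship[0->1]=1 prod=2 -> [10 1 2]
Step 8: demand=4,sold=2 ship[1->2]=1 ship[0->1]=1 prod=2 -> [11 1 1]
Step 9: demand=4,sold=1 ship[1->2]=1 ship[0->1]=1 prod=2 -> [12 1 1]
Step 10: demand=4,sold=1 ship[1->2]=1 ship[0->1]=1 prod=2 -> [13 1 1]
Step 11: demand=4,sold=1 ship[1->2]=1 ship[0->1]=1 prod=2 -> [14 1 1]
Step 12: demand=4,sold=1 ship[1->2]=1 ship[0->1]=1 prod=2 -> [15 1 1]
First stockout at step 4

4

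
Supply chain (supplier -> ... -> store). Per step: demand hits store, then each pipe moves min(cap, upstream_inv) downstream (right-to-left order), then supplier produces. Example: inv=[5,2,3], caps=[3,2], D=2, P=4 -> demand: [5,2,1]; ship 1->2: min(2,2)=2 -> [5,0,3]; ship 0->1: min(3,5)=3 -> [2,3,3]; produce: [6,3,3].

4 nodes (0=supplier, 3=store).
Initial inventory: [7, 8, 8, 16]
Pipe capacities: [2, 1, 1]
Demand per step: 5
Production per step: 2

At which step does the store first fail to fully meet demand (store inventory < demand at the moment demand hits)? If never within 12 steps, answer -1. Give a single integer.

Step 1: demand=5,sold=5 ship[2->3]=1 ship[1->2]=1 ship[0->1]=2 prod=2 -> [7 9 8 12]
Step 2: demand=5,sold=5 ship[2->3]=1 ship[1->2]=1 ship[0->1]=2 prod=2 -> [7 10 8 8]
Step 3: demand=5,sold=5 ship[2->3]=1 ship[1->2]=1 ship[0->1]=2 prod=2 -> [7 11 8 4]
Step 4: demand=5,sold=4 ship[2->3]=1 ship[1->2]=1 ship[0->1]=2 prod=2 -> [7 12 8 1]
Step 5: demand=5,sold=1 ship[2->3]=1 ship[1->2]=1 ship[0->1]=2 prod=2 -> [7 13 8 1]
Step 6: demand=5,sold=1 ship[2->3]=1 ship[1->2]=1 ship[0->1]=2 prod=2 -> [7 14 8 1]
Step 7: demand=5,sold=1 ship[2->3]=1 ship[1->2]=1 ship[0->1]=2 prod=2 -> [7 15 8 1]
Step 8: demand=5,sold=1 ship[2->3]=1 ship[1->2]=1 ship[0->1]=2 prod=2 -> [7 16 8 1]
Step 9: demand=5,sold=1 ship[2->3]=1 ship[1->2]=1 ship[0->1]=2 prod=2 -> [7 17 8 1]
Step 10: demand=5,sold=1 ship[2->3]=1 ship[1->2]=1 ship[0->1]=2 prod=2 -> [7 18 8 1]
Step 11: demand=5,sold=1 ship[2->3]=1 ship[1->2]=1 ship[0->1]=2 prod=2 -> [7 19 8 1]
Step 12: demand=5,sold=1 ship[2->3]=1 ship[1->2]=1 ship[0->1]=2 prod=2 -> [7 20 8 1]
First stockout at step 4

4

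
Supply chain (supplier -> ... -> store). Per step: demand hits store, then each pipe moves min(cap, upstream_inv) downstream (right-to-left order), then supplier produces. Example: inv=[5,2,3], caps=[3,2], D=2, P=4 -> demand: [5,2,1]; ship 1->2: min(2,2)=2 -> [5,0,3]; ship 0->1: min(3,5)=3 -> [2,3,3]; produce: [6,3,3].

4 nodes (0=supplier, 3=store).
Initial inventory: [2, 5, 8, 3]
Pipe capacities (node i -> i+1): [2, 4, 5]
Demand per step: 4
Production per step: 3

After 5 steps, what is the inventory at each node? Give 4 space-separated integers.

Step 1: demand=4,sold=3 ship[2->3]=5 ship[1->2]=4 ship[0->1]=2 prod=3 -> inv=[3 3 7 5]
Step 2: demand=4,sold=4 ship[2->3]=5 ship[1->2]=3 ship[0->1]=2 prod=3 -> inv=[4 2 5 6]
Step 3: demand=4,sold=4 ship[2->3]=5 ship[1->2]=2 ship[0->1]=2 prod=3 -> inv=[5 2 2 7]
Step 4: demand=4,sold=4 ship[2->3]=2 ship[1->2]=2 ship[0->1]=2 prod=3 -> inv=[6 2 2 5]
Step 5: demand=4,sold=4 ship[2->3]=2 ship[1->2]=2 ship[0->1]=2 prod=3 -> inv=[7 2 2 3]

7 2 2 3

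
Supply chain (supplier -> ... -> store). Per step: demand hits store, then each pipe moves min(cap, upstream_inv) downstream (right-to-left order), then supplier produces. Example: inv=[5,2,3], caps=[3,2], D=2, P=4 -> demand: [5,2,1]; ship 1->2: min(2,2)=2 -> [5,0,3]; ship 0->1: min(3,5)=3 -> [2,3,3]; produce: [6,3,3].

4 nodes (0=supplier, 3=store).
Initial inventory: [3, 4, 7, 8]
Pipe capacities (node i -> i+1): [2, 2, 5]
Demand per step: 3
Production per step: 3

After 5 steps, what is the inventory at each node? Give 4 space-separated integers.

Step 1: demand=3,sold=3 ship[2->3]=5 ship[1->2]=2 ship[0->1]=2 prod=3 -> inv=[4 4 4 10]
Step 2: demand=3,sold=3 ship[2->3]=4 ship[1->2]=2 ship[0->1]=2 prod=3 -> inv=[5 4 2 11]
Step 3: demand=3,sold=3 ship[2->3]=2 ship[1->2]=2 ship[0->1]=2 prod=3 -> inv=[6 4 2 10]
Step 4: demand=3,sold=3 ship[2->3]=2 ship[1->2]=2 ship[0->1]=2 prod=3 -> inv=[7 4 2 9]
Step 5: demand=3,sold=3 ship[2->3]=2 ship[1->2]=2 ship[0->1]=2 prod=3 -> inv=[8 4 2 8]

8 4 2 8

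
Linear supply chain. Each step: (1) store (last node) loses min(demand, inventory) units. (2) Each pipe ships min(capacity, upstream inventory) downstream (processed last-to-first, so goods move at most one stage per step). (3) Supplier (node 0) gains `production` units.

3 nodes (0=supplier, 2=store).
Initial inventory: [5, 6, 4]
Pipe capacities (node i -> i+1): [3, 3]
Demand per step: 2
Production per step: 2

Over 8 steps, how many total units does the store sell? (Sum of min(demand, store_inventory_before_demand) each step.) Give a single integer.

Step 1: sold=2 (running total=2) -> [4 6 5]
Step 2: sold=2 (running total=4) -> [3 6 6]
Step 3: sold=2 (running total=6) -> [2 6 7]
Step 4: sold=2 (running total=8) -> [2 5 8]
Step 5: sold=2 (running total=10) -> [2 4 9]
Step 6: sold=2 (running total=12) -> [2 3 10]
Step 7: sold=2 (running total=14) -> [2 2 11]
Step 8: sold=2 (running total=16) -> [2 2 11]

Answer: 16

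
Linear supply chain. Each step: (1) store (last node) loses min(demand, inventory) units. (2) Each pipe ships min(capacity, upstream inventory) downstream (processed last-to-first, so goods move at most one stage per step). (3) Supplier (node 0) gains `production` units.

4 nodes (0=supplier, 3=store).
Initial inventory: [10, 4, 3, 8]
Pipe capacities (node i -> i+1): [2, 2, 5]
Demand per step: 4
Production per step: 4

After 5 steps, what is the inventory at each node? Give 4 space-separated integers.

Step 1: demand=4,sold=4 ship[2->3]=3 ship[1->2]=2 ship[0->1]=2 prod=4 -> inv=[12 4 2 7]
Step 2: demand=4,sold=4 ship[2->3]=2 ship[1->2]=2 ship[0->1]=2 prod=4 -> inv=[14 4 2 5]
Step 3: demand=4,sold=4 ship[2->3]=2 ship[1->2]=2 ship[0->1]=2 prod=4 -> inv=[16 4 2 3]
Step 4: demand=4,sold=3 ship[2->3]=2 ship[1->2]=2 ship[0->1]=2 prod=4 -> inv=[18 4 2 2]
Step 5: demand=4,sold=2 ship[2->3]=2 ship[1->2]=2 ship[0->1]=2 prod=4 -> inv=[20 4 2 2]

20 4 2 2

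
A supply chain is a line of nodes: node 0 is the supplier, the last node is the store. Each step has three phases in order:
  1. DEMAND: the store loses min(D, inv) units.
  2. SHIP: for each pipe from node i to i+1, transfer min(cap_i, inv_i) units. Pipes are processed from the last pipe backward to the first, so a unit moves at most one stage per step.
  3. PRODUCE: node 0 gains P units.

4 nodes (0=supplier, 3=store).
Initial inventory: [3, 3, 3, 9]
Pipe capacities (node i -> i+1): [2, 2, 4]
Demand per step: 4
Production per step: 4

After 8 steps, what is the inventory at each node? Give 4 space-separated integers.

Step 1: demand=4,sold=4 ship[2->3]=3 ship[1->2]=2 ship[0->1]=2 prod=4 -> inv=[5 3 2 8]
Step 2: demand=4,sold=4 ship[2->3]=2 ship[1->2]=2 ship[0->1]=2 prod=4 -> inv=[7 3 2 6]
Step 3: demand=4,sold=4 ship[2->3]=2 ship[1->2]=2 ship[0->1]=2 prod=4 -> inv=[9 3 2 4]
Step 4: demand=4,sold=4 ship[2->3]=2 ship[1->2]=2 ship[0->1]=2 prod=4 -> inv=[11 3 2 2]
Step 5: demand=4,sold=2 ship[2->3]=2 ship[1->2]=2 ship[0->1]=2 prod=4 -> inv=[13 3 2 2]
Step 6: demand=4,sold=2 ship[2->3]=2 ship[1->2]=2 ship[0->1]=2 prod=4 -> inv=[15 3 2 2]
Step 7: demand=4,sold=2 ship[2->3]=2 ship[1->2]=2 ship[0->1]=2 prod=4 -> inv=[17 3 2 2]
Step 8: demand=4,sold=2 ship[2->3]=2 ship[1->2]=2 ship[0->1]=2 prod=4 -> inv=[19 3 2 2]

19 3 2 2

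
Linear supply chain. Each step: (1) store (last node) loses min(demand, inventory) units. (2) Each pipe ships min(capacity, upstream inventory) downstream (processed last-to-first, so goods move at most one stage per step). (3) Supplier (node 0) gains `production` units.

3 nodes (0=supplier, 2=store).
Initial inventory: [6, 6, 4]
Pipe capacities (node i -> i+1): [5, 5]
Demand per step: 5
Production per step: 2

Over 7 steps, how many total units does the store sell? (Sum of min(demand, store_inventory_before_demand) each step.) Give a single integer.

Step 1: sold=4 (running total=4) -> [3 6 5]
Step 2: sold=5 (running total=9) -> [2 4 5]
Step 3: sold=5 (running total=14) -> [2 2 4]
Step 4: sold=4 (running total=18) -> [2 2 2]
Step 5: sold=2 (running total=20) -> [2 2 2]
Step 6: sold=2 (running total=22) -> [2 2 2]
Step 7: sold=2 (running total=24) -> [2 2 2]

Answer: 24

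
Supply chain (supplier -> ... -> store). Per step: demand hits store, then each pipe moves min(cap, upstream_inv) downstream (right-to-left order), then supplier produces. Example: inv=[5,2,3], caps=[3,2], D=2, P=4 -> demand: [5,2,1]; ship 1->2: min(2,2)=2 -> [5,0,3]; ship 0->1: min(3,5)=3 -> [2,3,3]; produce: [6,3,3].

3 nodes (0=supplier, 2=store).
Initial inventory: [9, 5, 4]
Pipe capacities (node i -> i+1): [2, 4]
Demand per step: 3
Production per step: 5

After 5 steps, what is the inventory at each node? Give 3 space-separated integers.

Step 1: demand=3,sold=3 ship[1->2]=4 ship[0->1]=2 prod=5 -> inv=[12 3 5]
Step 2: demand=3,sold=3 ship[1->2]=3 ship[0->1]=2 prod=5 -> inv=[15 2 5]
Step 3: demand=3,sold=3 ship[1->2]=2 ship[0->1]=2 prod=5 -> inv=[18 2 4]
Step 4: demand=3,sold=3 ship[1->2]=2 ship[0->1]=2 prod=5 -> inv=[21 2 3]
Step 5: demand=3,sold=3 ship[1->2]=2 ship[0->1]=2 prod=5 -> inv=[24 2 2]

24 2 2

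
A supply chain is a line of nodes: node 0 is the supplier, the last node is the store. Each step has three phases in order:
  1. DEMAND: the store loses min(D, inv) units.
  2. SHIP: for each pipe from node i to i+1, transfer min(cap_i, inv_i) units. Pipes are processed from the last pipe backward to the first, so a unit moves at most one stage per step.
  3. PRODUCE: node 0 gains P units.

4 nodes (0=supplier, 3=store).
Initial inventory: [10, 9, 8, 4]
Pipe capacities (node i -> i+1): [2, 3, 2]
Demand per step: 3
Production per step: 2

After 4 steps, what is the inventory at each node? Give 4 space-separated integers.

Step 1: demand=3,sold=3 ship[2->3]=2 ship[1->2]=3 ship[0->1]=2 prod=2 -> inv=[10 8 9 3]
Step 2: demand=3,sold=3 ship[2->3]=2 ship[1->2]=3 ship[0->1]=2 prod=2 -> inv=[10 7 10 2]
Step 3: demand=3,sold=2 ship[2->3]=2 ship[1->2]=3 ship[0->1]=2 prod=2 -> inv=[10 6 11 2]
Step 4: demand=3,sold=2 ship[2->3]=2 ship[1->2]=3 ship[0->1]=2 prod=2 -> inv=[10 5 12 2]

10 5 12 2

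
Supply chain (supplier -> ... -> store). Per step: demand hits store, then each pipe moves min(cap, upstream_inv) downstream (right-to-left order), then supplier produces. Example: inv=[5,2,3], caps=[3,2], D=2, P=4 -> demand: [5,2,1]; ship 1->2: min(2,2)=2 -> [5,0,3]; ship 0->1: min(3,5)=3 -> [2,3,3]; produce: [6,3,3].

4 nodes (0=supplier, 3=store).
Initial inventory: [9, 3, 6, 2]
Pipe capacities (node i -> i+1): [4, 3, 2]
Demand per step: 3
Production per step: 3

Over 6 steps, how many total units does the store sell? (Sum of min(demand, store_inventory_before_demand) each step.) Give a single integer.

Step 1: sold=2 (running total=2) -> [8 4 7 2]
Step 2: sold=2 (running total=4) -> [7 5 8 2]
Step 3: sold=2 (running total=6) -> [6 6 9 2]
Step 4: sold=2 (running total=8) -> [5 7 10 2]
Step 5: sold=2 (running total=10) -> [4 8 11 2]
Step 6: sold=2 (running total=12) -> [3 9 12 2]

Answer: 12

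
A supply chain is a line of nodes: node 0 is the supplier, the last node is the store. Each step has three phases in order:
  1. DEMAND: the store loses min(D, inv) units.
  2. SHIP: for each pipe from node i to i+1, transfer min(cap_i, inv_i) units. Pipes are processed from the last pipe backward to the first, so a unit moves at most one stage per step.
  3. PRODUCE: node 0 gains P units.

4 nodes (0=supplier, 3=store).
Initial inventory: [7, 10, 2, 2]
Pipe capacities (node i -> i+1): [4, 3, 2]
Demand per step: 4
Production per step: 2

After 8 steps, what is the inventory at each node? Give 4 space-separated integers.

Step 1: demand=4,sold=2 ship[2->3]=2 ship[1->2]=3 ship[0->1]=4 prod=2 -> inv=[5 11 3 2]
Step 2: demand=4,sold=2 ship[2->3]=2 ship[1->2]=3 ship[0->1]=4 prod=2 -> inv=[3 12 4 2]
Step 3: demand=4,sold=2 ship[2->3]=2 ship[1->2]=3 ship[0->1]=3 prod=2 -> inv=[2 12 5 2]
Step 4: demand=4,sold=2 ship[2->3]=2 ship[1->2]=3 ship[0->1]=2 prod=2 -> inv=[2 11 6 2]
Step 5: demand=4,sold=2 ship[2->3]=2 ship[1->2]=3 ship[0->1]=2 prod=2 -> inv=[2 10 7 2]
Step 6: demand=4,sold=2 ship[2->3]=2 ship[1->2]=3 ship[0->1]=2 prod=2 -> inv=[2 9 8 2]
Step 7: demand=4,sold=2 ship[2->3]=2 ship[1->2]=3 ship[0->1]=2 prod=2 -> inv=[2 8 9 2]
Step 8: demand=4,sold=2 ship[2->3]=2 ship[1->2]=3 ship[0->1]=2 prod=2 -> inv=[2 7 10 2]

2 7 10 2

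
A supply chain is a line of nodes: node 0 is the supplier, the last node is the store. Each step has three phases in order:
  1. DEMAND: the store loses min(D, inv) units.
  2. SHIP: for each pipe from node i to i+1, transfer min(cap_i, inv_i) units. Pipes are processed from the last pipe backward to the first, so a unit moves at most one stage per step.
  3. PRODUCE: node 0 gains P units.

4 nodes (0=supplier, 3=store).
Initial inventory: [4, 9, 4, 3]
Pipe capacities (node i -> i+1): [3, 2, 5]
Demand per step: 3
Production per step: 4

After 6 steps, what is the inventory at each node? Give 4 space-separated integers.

Step 1: demand=3,sold=3 ship[2->3]=4 ship[1->2]=2 ship[0->1]=3 prod=4 -> inv=[5 10 2 4]
Step 2: demand=3,sold=3 ship[2->3]=2 ship[1->2]=2 ship[0->1]=3 prod=4 -> inv=[6 11 2 3]
Step 3: demand=3,sold=3 ship[2->3]=2 ship[1->2]=2 ship[0->1]=3 prod=4 -> inv=[7 12 2 2]
Step 4: demand=3,sold=2 ship[2->3]=2 ship[1->2]=2 ship[0->1]=3 prod=4 -> inv=[8 13 2 2]
Step 5: demand=3,sold=2 ship[2->3]=2 ship[1->2]=2 ship[0->1]=3 prod=4 -> inv=[9 14 2 2]
Step 6: demand=3,sold=2 ship[2->3]=2 ship[1->2]=2 ship[0->1]=3 prod=4 -> inv=[10 15 2 2]

10 15 2 2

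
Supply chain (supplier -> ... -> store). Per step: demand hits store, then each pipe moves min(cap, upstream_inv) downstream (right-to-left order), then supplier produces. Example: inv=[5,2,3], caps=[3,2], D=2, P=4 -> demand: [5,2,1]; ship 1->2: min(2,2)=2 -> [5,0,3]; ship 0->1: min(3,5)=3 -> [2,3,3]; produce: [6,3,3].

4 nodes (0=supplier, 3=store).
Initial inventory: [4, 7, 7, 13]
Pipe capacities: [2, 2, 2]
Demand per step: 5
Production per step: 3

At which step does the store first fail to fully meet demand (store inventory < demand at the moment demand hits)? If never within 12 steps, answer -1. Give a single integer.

Step 1: demand=5,sold=5 ship[2->3]=2 ship[1->2]=2 ship[0->1]=2 prod=3 -> [5 7 7 10]
Step 2: demand=5,sold=5 ship[2->3]=2 ship[1->2]=2 ship[0->1]=2 prod=3 -> [6 7 7 7]
Step 3: demand=5,sold=5 ship[2->3]=2 ship[1->2]=2 ship[0->1]=2 prod=3 -> [7 7 7 4]
Step 4: demand=5,sold=4 ship[2->3]=2 ship[1->2]=2 ship[0->1]=2 prod=3 -> [8 7 7 2]
Step 5: demand=5,sold=2 ship[2->3]=2 ship[1->2]=2 ship[0->1]=2 prod=3 -> [9 7 7 2]
Step 6: demand=5,sold=2 ship[2->3]=2 ship[1->2]=2 ship[0->1]=2 prod=3 -> [10 7 7 2]
Step 7: demand=5,sold=2 ship[2->3]=2 ship[1->2]=2 ship[0->1]=2 prod=3 -> [11 7 7 2]
Step 8: demand=5,sold=2 ship[2->3]=2 ship[1->2]=2 ship[0->1]=2 prod=3 -> [12 7 7 2]
Step 9: demand=5,sold=2 ship[2->3]=2 ship[1->2]=2 ship[0->1]=2 prod=3 -> [13 7 7 2]
Step 10: demand=5,sold=2 ship[2->3]=2 ship[1->2]=2 ship[0->1]=2 prod=3 -> [14 7 7 2]
Step 11: demand=5,sold=2 ship[2->3]=2 ship[1->2]=2 ship[0->1]=2 prod=3 -> [15 7 7 2]
Step 12: demand=5,sold=2 ship[2->3]=2 ship[1->2]=2 ship[0->1]=2 prod=3 -> [16 7 7 2]
First stockout at step 4

4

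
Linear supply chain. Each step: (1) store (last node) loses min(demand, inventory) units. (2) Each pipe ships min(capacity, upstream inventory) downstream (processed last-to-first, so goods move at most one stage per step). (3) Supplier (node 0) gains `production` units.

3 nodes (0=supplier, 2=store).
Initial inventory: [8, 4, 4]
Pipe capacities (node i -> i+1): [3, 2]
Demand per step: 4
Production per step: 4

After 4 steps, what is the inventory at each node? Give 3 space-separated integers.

Step 1: demand=4,sold=4 ship[1->2]=2 ship[0->1]=3 prod=4 -> inv=[9 5 2]
Step 2: demand=4,sold=2 ship[1->2]=2 ship[0->1]=3 prod=4 -> inv=[10 6 2]
Step 3: demand=4,sold=2 ship[1->2]=2 ship[0->1]=3 prod=4 -> inv=[11 7 2]
Step 4: demand=4,sold=2 ship[1->2]=2 ship[0->1]=3 prod=4 -> inv=[12 8 2]

12 8 2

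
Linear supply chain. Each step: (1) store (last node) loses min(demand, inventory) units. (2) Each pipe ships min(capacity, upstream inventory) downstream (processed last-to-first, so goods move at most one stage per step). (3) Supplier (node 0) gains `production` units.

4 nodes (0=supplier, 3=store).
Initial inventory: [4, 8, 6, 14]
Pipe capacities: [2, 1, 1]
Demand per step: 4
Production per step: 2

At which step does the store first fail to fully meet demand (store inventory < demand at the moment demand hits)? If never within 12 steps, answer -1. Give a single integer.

Step 1: demand=4,sold=4 ship[2->3]=1 ship[1->2]=1 ship[0->1]=2 prod=2 -> [4 9 6 11]
Step 2: demand=4,sold=4 ship[2->3]=1 ship[1->2]=1 ship[0->1]=2 prod=2 -> [4 10 6 8]
Step 3: demand=4,sold=4 ship[2->3]=1 ship[1->2]=1 ship[0->1]=2 prod=2 -> [4 11 6 5]
Step 4: demand=4,sold=4 ship[2->3]=1 ship[1->2]=1 ship[0->1]=2 prod=2 -> [4 12 6 2]
Step 5: demand=4,sold=2 ship[2->3]=1 ship[1->2]=1 ship[0->1]=2 prod=2 -> [4 13 6 1]
Step 6: demand=4,sold=1 ship[2->3]=1 ship[1->2]=1 ship[0->1]=2 prod=2 -> [4 14 6 1]
Step 7: demand=4,sold=1 ship[2->3]=1 ship[1->2]=1 ship[0->1]=2 prod=2 -> [4 15 6 1]
Step 8: demand=4,sold=1 ship[2->3]=1 ship[1->2]=1 ship[0->1]=2 prod=2 -> [4 16 6 1]
Step 9: demand=4,sold=1 ship[2->3]=1 ship[1->2]=1 ship[0->1]=2 prod=2 -> [4 17 6 1]
Step 10: demand=4,sold=1 ship[2->3]=1 ship[1->2]=1 ship[0->1]=2 prod=2 -> [4 18 6 1]
Step 11: demand=4,sold=1 ship[2->3]=1 ship[1->2]=1 ship[0->1]=2 prod=2 -> [4 19 6 1]
Step 12: demand=4,sold=1 ship[2->3]=1 ship[1->2]=1 ship[0->1]=2 prod=2 -> [4 20 6 1]
First stockout at step 5

5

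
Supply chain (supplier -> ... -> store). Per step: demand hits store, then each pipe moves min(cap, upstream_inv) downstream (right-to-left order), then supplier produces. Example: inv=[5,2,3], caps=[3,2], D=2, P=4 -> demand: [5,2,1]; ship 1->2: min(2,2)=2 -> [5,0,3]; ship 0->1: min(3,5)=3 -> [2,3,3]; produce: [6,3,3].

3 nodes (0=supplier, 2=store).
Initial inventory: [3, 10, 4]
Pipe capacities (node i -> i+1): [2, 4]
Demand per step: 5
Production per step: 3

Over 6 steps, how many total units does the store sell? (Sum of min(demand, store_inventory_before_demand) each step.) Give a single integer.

Step 1: sold=4 (running total=4) -> [4 8 4]
Step 2: sold=4 (running total=8) -> [5 6 4]
Step 3: sold=4 (running total=12) -> [6 4 4]
Step 4: sold=4 (running total=16) -> [7 2 4]
Step 5: sold=4 (running total=20) -> [8 2 2]
Step 6: sold=2 (running total=22) -> [9 2 2]

Answer: 22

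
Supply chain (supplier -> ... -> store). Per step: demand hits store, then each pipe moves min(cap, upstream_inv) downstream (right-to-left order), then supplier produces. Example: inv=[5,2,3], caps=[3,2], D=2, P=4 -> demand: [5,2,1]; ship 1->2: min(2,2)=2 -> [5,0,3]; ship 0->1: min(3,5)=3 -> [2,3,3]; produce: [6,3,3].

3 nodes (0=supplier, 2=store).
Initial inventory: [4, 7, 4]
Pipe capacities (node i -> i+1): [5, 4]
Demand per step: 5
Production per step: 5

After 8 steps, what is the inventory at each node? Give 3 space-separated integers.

Step 1: demand=5,sold=4 ship[1->2]=4 ship[0->1]=4 prod=5 -> inv=[5 7 4]
Step 2: demand=5,sold=4 ship[1->2]=4 ship[0->1]=5 prod=5 -> inv=[5 8 4]
Step 3: demand=5,sold=4 ship[1->2]=4 ship[0->1]=5 prod=5 -> inv=[5 9 4]
Step 4: demand=5,sold=4 ship[1->2]=4 ship[0->1]=5 prod=5 -> inv=[5 10 4]
Step 5: demand=5,sold=4 ship[1->2]=4 ship[0->1]=5 prod=5 -> inv=[5 11 4]
Step 6: demand=5,sold=4 ship[1->2]=4 ship[0->1]=5 prod=5 -> inv=[5 12 4]
Step 7: demand=5,sold=4 ship[1->2]=4 ship[0->1]=5 prod=5 -> inv=[5 13 4]
Step 8: demand=5,sold=4 ship[1->2]=4 ship[0->1]=5 prod=5 -> inv=[5 14 4]

5 14 4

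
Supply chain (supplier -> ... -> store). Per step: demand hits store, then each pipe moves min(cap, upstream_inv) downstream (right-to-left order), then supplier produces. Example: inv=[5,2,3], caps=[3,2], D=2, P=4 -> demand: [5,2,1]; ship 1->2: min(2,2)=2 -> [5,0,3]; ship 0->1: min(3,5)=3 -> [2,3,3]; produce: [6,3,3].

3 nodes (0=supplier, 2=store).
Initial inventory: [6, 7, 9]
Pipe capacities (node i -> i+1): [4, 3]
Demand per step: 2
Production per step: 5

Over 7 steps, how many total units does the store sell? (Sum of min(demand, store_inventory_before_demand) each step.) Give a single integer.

Answer: 14

Derivation:
Step 1: sold=2 (running total=2) -> [7 8 10]
Step 2: sold=2 (running total=4) -> [8 9 11]
Step 3: sold=2 (running total=6) -> [9 10 12]
Step 4: sold=2 (running total=8) -> [10 11 13]
Step 5: sold=2 (running total=10) -> [11 12 14]
Step 6: sold=2 (running total=12) -> [12 13 15]
Step 7: sold=2 (running total=14) -> [13 14 16]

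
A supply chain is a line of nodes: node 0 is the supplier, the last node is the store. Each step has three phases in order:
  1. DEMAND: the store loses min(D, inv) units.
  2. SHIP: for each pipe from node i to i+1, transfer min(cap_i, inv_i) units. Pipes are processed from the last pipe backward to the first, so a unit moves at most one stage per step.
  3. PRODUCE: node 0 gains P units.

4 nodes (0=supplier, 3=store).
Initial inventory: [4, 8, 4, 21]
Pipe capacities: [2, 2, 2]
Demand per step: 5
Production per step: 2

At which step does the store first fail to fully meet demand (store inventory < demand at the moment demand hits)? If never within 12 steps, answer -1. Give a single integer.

Step 1: demand=5,sold=5 ship[2->3]=2 ship[1->2]=2 ship[0->1]=2 prod=2 -> [4 8 4 18]
Step 2: demand=5,sold=5 ship[2->3]=2 ship[1->2]=2 ship[0->1]=2 prod=2 -> [4 8 4 15]
Step 3: demand=5,sold=5 ship[2->3]=2 ship[1->2]=2 ship[0->1]=2 prod=2 -> [4 8 4 12]
Step 4: demand=5,sold=5 ship[2->3]=2 ship[1->2]=2 ship[0->1]=2 prod=2 -> [4 8 4 9]
Step 5: demand=5,sold=5 ship[2->3]=2 ship[1->2]=2 ship[0->1]=2 prod=2 -> [4 8 4 6]
Step 6: demand=5,sold=5 ship[2->3]=2 ship[1->2]=2 ship[0->1]=2 prod=2 -> [4 8 4 3]
Step 7: demand=5,sold=3 ship[2->3]=2 ship[1->2]=2 ship[0->1]=2 prod=2 -> [4 8 4 2]
Step 8: demand=5,sold=2 ship[2->3]=2 ship[1->2]=2 ship[0->1]=2 prod=2 -> [4 8 4 2]
Step 9: demand=5,sold=2 ship[2->3]=2 ship[1->2]=2 ship[0->1]=2 prod=2 -> [4 8 4 2]
Step 10: demand=5,sold=2 ship[2->3]=2 ship[1->2]=2 ship[0->1]=2 prod=2 -> [4 8 4 2]
Step 11: demand=5,sold=2 ship[2->3]=2 ship[1->2]=2 ship[0->1]=2 prod=2 -> [4 8 4 2]
Step 12: demand=5,sold=2 ship[2->3]=2 ship[1->2]=2 ship[0->1]=2 prod=2 -> [4 8 4 2]
First stockout at step 7

7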